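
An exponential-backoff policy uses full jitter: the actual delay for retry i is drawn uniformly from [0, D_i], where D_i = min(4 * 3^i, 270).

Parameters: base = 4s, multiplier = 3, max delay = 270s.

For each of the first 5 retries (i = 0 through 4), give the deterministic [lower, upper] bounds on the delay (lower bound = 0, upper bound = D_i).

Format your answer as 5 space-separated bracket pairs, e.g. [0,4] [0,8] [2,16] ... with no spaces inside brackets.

Computing bounds per retry:
  i=0: D_i=min(4*3^0,270)=4, bounds=[0,4]
  i=1: D_i=min(4*3^1,270)=12, bounds=[0,12]
  i=2: D_i=min(4*3^2,270)=36, bounds=[0,36]
  i=3: D_i=min(4*3^3,270)=108, bounds=[0,108]
  i=4: D_i=min(4*3^4,270)=270, bounds=[0,270]

Answer: [0,4] [0,12] [0,36] [0,108] [0,270]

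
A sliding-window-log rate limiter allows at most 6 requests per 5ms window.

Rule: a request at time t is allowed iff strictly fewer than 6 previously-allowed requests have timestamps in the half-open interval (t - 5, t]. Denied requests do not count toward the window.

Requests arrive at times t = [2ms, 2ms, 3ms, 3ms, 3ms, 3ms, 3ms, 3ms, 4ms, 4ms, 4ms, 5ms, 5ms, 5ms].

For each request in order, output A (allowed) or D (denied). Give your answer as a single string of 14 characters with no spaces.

Tracking allowed requests in the window:
  req#1 t=2ms: ALLOW
  req#2 t=2ms: ALLOW
  req#3 t=3ms: ALLOW
  req#4 t=3ms: ALLOW
  req#5 t=3ms: ALLOW
  req#6 t=3ms: ALLOW
  req#7 t=3ms: DENY
  req#8 t=3ms: DENY
  req#9 t=4ms: DENY
  req#10 t=4ms: DENY
  req#11 t=4ms: DENY
  req#12 t=5ms: DENY
  req#13 t=5ms: DENY
  req#14 t=5ms: DENY

Answer: AAAAAADDDDDDDD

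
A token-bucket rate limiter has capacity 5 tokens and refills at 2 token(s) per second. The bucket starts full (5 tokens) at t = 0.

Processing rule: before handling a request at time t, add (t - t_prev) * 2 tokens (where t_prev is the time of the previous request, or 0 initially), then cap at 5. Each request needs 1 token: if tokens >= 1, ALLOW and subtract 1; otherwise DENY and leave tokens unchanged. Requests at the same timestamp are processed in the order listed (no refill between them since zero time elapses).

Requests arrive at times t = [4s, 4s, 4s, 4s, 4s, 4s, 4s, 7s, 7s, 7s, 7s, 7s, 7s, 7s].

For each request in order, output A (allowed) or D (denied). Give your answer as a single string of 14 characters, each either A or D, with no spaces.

Simulating step by step:
  req#1 t=4s: ALLOW
  req#2 t=4s: ALLOW
  req#3 t=4s: ALLOW
  req#4 t=4s: ALLOW
  req#5 t=4s: ALLOW
  req#6 t=4s: DENY
  req#7 t=4s: DENY
  req#8 t=7s: ALLOW
  req#9 t=7s: ALLOW
  req#10 t=7s: ALLOW
  req#11 t=7s: ALLOW
  req#12 t=7s: ALLOW
  req#13 t=7s: DENY
  req#14 t=7s: DENY

Answer: AAAAADDAAAAADD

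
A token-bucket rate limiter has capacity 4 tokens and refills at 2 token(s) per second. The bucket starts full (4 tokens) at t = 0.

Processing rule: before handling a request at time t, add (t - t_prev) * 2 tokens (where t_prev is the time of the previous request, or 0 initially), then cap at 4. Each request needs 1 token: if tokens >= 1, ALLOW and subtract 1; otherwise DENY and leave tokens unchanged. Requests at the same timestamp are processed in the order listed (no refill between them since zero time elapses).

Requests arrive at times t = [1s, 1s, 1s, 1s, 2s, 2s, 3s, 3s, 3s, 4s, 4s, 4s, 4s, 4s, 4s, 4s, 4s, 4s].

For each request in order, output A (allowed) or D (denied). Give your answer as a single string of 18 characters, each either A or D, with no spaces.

Simulating step by step:
  req#1 t=1s: ALLOW
  req#2 t=1s: ALLOW
  req#3 t=1s: ALLOW
  req#4 t=1s: ALLOW
  req#5 t=2s: ALLOW
  req#6 t=2s: ALLOW
  req#7 t=3s: ALLOW
  req#8 t=3s: ALLOW
  req#9 t=3s: DENY
  req#10 t=4s: ALLOW
  req#11 t=4s: ALLOW
  req#12 t=4s: DENY
  req#13 t=4s: DENY
  req#14 t=4s: DENY
  req#15 t=4s: DENY
  req#16 t=4s: DENY
  req#17 t=4s: DENY
  req#18 t=4s: DENY

Answer: AAAAAAAADAADDDDDDD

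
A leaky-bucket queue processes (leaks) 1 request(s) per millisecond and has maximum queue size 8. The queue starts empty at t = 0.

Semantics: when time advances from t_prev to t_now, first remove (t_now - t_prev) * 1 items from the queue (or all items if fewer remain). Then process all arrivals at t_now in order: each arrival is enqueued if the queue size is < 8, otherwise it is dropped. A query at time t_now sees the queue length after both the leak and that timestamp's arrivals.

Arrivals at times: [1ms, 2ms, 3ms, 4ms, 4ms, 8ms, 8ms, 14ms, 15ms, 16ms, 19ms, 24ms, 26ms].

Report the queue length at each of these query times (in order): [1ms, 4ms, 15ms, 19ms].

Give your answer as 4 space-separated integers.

Queue lengths at query times:
  query t=1ms: backlog = 1
  query t=4ms: backlog = 2
  query t=15ms: backlog = 1
  query t=19ms: backlog = 1

Answer: 1 2 1 1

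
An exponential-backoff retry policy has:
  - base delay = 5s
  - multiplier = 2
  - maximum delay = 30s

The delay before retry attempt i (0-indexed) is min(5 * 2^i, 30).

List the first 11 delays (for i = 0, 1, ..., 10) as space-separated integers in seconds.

Computing each delay:
  i=0: min(5*2^0, 30) = 5
  i=1: min(5*2^1, 30) = 10
  i=2: min(5*2^2, 30) = 20
  i=3: min(5*2^3, 30) = 30
  i=4: min(5*2^4, 30) = 30
  i=5: min(5*2^5, 30) = 30
  i=6: min(5*2^6, 30) = 30
  i=7: min(5*2^7, 30) = 30
  i=8: min(5*2^8, 30) = 30
  i=9: min(5*2^9, 30) = 30
  i=10: min(5*2^10, 30) = 30

Answer: 5 10 20 30 30 30 30 30 30 30 30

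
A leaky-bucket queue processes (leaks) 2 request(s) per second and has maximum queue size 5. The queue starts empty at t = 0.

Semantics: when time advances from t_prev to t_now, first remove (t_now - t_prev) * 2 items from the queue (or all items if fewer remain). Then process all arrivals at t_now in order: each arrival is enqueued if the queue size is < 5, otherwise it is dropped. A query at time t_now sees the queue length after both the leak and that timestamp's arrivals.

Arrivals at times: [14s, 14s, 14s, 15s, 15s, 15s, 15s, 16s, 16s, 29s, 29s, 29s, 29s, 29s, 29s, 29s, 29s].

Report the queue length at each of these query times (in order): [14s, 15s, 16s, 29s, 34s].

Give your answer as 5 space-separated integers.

Queue lengths at query times:
  query t=14s: backlog = 3
  query t=15s: backlog = 5
  query t=16s: backlog = 5
  query t=29s: backlog = 5
  query t=34s: backlog = 0

Answer: 3 5 5 5 0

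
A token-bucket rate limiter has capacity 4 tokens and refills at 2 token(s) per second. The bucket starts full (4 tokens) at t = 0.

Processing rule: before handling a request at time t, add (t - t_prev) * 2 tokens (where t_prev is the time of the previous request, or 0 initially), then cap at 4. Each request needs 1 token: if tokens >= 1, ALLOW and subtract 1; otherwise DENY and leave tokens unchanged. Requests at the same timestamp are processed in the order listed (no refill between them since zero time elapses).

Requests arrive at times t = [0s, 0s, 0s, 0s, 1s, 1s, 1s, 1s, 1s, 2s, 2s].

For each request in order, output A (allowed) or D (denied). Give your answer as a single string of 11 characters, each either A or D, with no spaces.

Answer: AAAAAADDDAA

Derivation:
Simulating step by step:
  req#1 t=0s: ALLOW
  req#2 t=0s: ALLOW
  req#3 t=0s: ALLOW
  req#4 t=0s: ALLOW
  req#5 t=1s: ALLOW
  req#6 t=1s: ALLOW
  req#7 t=1s: DENY
  req#8 t=1s: DENY
  req#9 t=1s: DENY
  req#10 t=2s: ALLOW
  req#11 t=2s: ALLOW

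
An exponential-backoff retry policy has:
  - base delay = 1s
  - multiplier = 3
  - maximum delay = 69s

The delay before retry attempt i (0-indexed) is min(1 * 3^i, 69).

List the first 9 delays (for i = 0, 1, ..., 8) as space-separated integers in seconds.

Computing each delay:
  i=0: min(1*3^0, 69) = 1
  i=1: min(1*3^1, 69) = 3
  i=2: min(1*3^2, 69) = 9
  i=3: min(1*3^3, 69) = 27
  i=4: min(1*3^4, 69) = 69
  i=5: min(1*3^5, 69) = 69
  i=6: min(1*3^6, 69) = 69
  i=7: min(1*3^7, 69) = 69
  i=8: min(1*3^8, 69) = 69

Answer: 1 3 9 27 69 69 69 69 69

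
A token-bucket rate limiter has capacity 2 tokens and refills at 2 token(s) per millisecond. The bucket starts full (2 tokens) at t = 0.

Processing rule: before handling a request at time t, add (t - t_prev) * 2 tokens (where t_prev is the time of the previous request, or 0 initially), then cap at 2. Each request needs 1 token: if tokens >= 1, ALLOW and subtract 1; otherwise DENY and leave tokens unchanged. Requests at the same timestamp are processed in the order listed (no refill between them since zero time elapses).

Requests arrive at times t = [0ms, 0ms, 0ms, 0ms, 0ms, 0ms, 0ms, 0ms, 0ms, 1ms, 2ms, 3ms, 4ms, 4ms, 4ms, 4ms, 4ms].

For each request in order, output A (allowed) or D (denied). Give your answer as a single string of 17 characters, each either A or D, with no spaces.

Answer: AADDDDDDDAAAAADDD

Derivation:
Simulating step by step:
  req#1 t=0ms: ALLOW
  req#2 t=0ms: ALLOW
  req#3 t=0ms: DENY
  req#4 t=0ms: DENY
  req#5 t=0ms: DENY
  req#6 t=0ms: DENY
  req#7 t=0ms: DENY
  req#8 t=0ms: DENY
  req#9 t=0ms: DENY
  req#10 t=1ms: ALLOW
  req#11 t=2ms: ALLOW
  req#12 t=3ms: ALLOW
  req#13 t=4ms: ALLOW
  req#14 t=4ms: ALLOW
  req#15 t=4ms: DENY
  req#16 t=4ms: DENY
  req#17 t=4ms: DENY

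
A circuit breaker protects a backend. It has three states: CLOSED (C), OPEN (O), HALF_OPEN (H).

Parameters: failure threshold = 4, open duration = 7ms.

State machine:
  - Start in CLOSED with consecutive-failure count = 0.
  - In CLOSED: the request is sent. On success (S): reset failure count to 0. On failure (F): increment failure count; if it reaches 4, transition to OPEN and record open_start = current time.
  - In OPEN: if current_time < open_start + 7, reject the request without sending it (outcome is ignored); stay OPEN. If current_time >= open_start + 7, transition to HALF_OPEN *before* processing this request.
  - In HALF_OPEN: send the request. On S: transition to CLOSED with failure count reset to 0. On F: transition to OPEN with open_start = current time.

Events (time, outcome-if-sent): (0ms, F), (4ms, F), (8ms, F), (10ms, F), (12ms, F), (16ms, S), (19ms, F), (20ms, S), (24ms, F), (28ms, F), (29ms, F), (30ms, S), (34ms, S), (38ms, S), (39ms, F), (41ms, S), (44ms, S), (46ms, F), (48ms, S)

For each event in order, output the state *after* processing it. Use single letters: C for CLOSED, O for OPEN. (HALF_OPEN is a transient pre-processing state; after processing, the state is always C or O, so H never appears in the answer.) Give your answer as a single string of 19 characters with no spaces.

Answer: CCCOOOOOOOOOOCCCCCC

Derivation:
State after each event:
  event#1 t=0ms outcome=F: state=CLOSED
  event#2 t=4ms outcome=F: state=CLOSED
  event#3 t=8ms outcome=F: state=CLOSED
  event#4 t=10ms outcome=F: state=OPEN
  event#5 t=12ms outcome=F: state=OPEN
  event#6 t=16ms outcome=S: state=OPEN
  event#7 t=19ms outcome=F: state=OPEN
  event#8 t=20ms outcome=S: state=OPEN
  event#9 t=24ms outcome=F: state=OPEN
  event#10 t=28ms outcome=F: state=OPEN
  event#11 t=29ms outcome=F: state=OPEN
  event#12 t=30ms outcome=S: state=OPEN
  event#13 t=34ms outcome=S: state=OPEN
  event#14 t=38ms outcome=S: state=CLOSED
  event#15 t=39ms outcome=F: state=CLOSED
  event#16 t=41ms outcome=S: state=CLOSED
  event#17 t=44ms outcome=S: state=CLOSED
  event#18 t=46ms outcome=F: state=CLOSED
  event#19 t=48ms outcome=S: state=CLOSED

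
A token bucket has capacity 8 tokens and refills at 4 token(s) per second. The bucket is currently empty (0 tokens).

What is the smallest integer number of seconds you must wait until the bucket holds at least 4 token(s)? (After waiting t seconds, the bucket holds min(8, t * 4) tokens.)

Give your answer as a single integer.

Answer: 1

Derivation:
Need t * 4 >= 4, so t >= 4/4.
Smallest integer t = ceil(4/4) = 1.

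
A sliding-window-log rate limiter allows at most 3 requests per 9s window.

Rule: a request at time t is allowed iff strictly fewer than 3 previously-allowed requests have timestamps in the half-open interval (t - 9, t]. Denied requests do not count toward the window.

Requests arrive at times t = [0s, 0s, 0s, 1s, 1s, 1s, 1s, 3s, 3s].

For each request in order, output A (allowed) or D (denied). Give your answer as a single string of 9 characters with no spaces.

Tracking allowed requests in the window:
  req#1 t=0s: ALLOW
  req#2 t=0s: ALLOW
  req#3 t=0s: ALLOW
  req#4 t=1s: DENY
  req#5 t=1s: DENY
  req#6 t=1s: DENY
  req#7 t=1s: DENY
  req#8 t=3s: DENY
  req#9 t=3s: DENY

Answer: AAADDDDDD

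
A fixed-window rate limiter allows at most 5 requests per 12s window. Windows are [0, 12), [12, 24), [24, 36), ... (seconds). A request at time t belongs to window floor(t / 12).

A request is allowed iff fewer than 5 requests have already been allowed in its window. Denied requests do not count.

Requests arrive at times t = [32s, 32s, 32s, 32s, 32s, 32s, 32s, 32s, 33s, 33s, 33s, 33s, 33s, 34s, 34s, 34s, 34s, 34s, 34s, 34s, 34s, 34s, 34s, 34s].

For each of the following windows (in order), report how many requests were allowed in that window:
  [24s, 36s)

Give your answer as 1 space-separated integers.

Processing requests:
  req#1 t=32s (window 2): ALLOW
  req#2 t=32s (window 2): ALLOW
  req#3 t=32s (window 2): ALLOW
  req#4 t=32s (window 2): ALLOW
  req#5 t=32s (window 2): ALLOW
  req#6 t=32s (window 2): DENY
  req#7 t=32s (window 2): DENY
  req#8 t=32s (window 2): DENY
  req#9 t=33s (window 2): DENY
  req#10 t=33s (window 2): DENY
  req#11 t=33s (window 2): DENY
  req#12 t=33s (window 2): DENY
  req#13 t=33s (window 2): DENY
  req#14 t=34s (window 2): DENY
  req#15 t=34s (window 2): DENY
  req#16 t=34s (window 2): DENY
  req#17 t=34s (window 2): DENY
  req#18 t=34s (window 2): DENY
  req#19 t=34s (window 2): DENY
  req#20 t=34s (window 2): DENY
  req#21 t=34s (window 2): DENY
  req#22 t=34s (window 2): DENY
  req#23 t=34s (window 2): DENY
  req#24 t=34s (window 2): DENY

Allowed counts by window: 5

Answer: 5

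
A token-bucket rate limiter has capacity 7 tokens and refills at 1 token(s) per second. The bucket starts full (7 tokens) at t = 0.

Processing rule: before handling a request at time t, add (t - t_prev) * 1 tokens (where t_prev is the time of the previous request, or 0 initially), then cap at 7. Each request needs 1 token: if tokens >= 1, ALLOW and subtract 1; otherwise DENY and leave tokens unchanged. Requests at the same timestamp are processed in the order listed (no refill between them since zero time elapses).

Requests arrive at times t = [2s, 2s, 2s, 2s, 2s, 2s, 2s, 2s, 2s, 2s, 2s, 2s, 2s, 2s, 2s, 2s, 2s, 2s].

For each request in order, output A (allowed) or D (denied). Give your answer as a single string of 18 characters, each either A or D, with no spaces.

Simulating step by step:
  req#1 t=2s: ALLOW
  req#2 t=2s: ALLOW
  req#3 t=2s: ALLOW
  req#4 t=2s: ALLOW
  req#5 t=2s: ALLOW
  req#6 t=2s: ALLOW
  req#7 t=2s: ALLOW
  req#8 t=2s: DENY
  req#9 t=2s: DENY
  req#10 t=2s: DENY
  req#11 t=2s: DENY
  req#12 t=2s: DENY
  req#13 t=2s: DENY
  req#14 t=2s: DENY
  req#15 t=2s: DENY
  req#16 t=2s: DENY
  req#17 t=2s: DENY
  req#18 t=2s: DENY

Answer: AAAAAAADDDDDDDDDDD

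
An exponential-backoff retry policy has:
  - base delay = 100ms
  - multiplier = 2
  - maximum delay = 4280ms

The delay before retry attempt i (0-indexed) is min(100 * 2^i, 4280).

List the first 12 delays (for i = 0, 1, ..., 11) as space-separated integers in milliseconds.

Computing each delay:
  i=0: min(100*2^0, 4280) = 100
  i=1: min(100*2^1, 4280) = 200
  i=2: min(100*2^2, 4280) = 400
  i=3: min(100*2^3, 4280) = 800
  i=4: min(100*2^4, 4280) = 1600
  i=5: min(100*2^5, 4280) = 3200
  i=6: min(100*2^6, 4280) = 4280
  i=7: min(100*2^7, 4280) = 4280
  i=8: min(100*2^8, 4280) = 4280
  i=9: min(100*2^9, 4280) = 4280
  i=10: min(100*2^10, 4280) = 4280
  i=11: min(100*2^11, 4280) = 4280

Answer: 100 200 400 800 1600 3200 4280 4280 4280 4280 4280 4280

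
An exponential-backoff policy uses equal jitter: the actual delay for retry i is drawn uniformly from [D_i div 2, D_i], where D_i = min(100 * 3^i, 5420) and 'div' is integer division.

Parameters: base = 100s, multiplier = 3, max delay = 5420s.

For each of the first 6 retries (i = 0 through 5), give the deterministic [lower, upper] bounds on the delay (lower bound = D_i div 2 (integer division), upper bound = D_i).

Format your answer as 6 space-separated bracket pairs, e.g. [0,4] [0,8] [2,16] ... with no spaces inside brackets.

Computing bounds per retry:
  i=0: D_i=min(100*3^0,5420)=100, bounds=[50,100]
  i=1: D_i=min(100*3^1,5420)=300, bounds=[150,300]
  i=2: D_i=min(100*3^2,5420)=900, bounds=[450,900]
  i=3: D_i=min(100*3^3,5420)=2700, bounds=[1350,2700]
  i=4: D_i=min(100*3^4,5420)=5420, bounds=[2710,5420]
  i=5: D_i=min(100*3^5,5420)=5420, bounds=[2710,5420]

Answer: [50,100] [150,300] [450,900] [1350,2700] [2710,5420] [2710,5420]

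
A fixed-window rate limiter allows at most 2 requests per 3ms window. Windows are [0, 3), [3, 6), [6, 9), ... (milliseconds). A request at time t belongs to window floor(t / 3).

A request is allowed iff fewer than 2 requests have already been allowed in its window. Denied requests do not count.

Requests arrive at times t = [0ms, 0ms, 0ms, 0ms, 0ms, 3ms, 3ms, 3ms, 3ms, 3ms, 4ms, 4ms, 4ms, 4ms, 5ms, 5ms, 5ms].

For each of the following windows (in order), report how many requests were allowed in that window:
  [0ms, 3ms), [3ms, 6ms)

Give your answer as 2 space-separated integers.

Answer: 2 2

Derivation:
Processing requests:
  req#1 t=0ms (window 0): ALLOW
  req#2 t=0ms (window 0): ALLOW
  req#3 t=0ms (window 0): DENY
  req#4 t=0ms (window 0): DENY
  req#5 t=0ms (window 0): DENY
  req#6 t=3ms (window 1): ALLOW
  req#7 t=3ms (window 1): ALLOW
  req#8 t=3ms (window 1): DENY
  req#9 t=3ms (window 1): DENY
  req#10 t=3ms (window 1): DENY
  req#11 t=4ms (window 1): DENY
  req#12 t=4ms (window 1): DENY
  req#13 t=4ms (window 1): DENY
  req#14 t=4ms (window 1): DENY
  req#15 t=5ms (window 1): DENY
  req#16 t=5ms (window 1): DENY
  req#17 t=5ms (window 1): DENY

Allowed counts by window: 2 2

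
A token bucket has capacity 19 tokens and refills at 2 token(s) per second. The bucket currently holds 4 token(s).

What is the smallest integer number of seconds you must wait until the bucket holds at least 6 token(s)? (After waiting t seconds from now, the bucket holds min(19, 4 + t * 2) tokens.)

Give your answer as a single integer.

Answer: 1

Derivation:
Need 4 + t * 2 >= 6, so t >= 2/2.
Smallest integer t = ceil(2/2) = 1.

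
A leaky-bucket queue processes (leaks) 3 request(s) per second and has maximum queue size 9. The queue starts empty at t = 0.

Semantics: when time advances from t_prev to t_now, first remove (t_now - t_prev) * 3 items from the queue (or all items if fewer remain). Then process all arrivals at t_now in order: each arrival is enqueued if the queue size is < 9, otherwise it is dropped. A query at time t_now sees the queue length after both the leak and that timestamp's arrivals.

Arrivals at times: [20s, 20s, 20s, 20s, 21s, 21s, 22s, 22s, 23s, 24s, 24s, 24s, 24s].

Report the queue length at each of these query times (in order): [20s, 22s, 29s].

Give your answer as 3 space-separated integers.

Answer: 4 2 0

Derivation:
Queue lengths at query times:
  query t=20s: backlog = 4
  query t=22s: backlog = 2
  query t=29s: backlog = 0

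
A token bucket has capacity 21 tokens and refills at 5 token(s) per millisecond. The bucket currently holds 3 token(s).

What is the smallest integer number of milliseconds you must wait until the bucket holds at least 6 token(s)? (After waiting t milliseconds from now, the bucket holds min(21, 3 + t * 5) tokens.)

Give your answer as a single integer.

Need 3 + t * 5 >= 6, so t >= 3/5.
Smallest integer t = ceil(3/5) = 1.

Answer: 1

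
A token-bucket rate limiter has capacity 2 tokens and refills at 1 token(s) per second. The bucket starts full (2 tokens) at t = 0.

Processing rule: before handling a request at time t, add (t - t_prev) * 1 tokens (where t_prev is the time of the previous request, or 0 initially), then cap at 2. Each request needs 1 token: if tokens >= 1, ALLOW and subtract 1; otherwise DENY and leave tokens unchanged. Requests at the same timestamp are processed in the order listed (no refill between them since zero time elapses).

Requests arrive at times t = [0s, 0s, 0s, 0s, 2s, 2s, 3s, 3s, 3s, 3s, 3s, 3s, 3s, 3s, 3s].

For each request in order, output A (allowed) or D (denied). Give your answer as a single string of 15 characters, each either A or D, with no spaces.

Simulating step by step:
  req#1 t=0s: ALLOW
  req#2 t=0s: ALLOW
  req#3 t=0s: DENY
  req#4 t=0s: DENY
  req#5 t=2s: ALLOW
  req#6 t=2s: ALLOW
  req#7 t=3s: ALLOW
  req#8 t=3s: DENY
  req#9 t=3s: DENY
  req#10 t=3s: DENY
  req#11 t=3s: DENY
  req#12 t=3s: DENY
  req#13 t=3s: DENY
  req#14 t=3s: DENY
  req#15 t=3s: DENY

Answer: AADDAAADDDDDDDD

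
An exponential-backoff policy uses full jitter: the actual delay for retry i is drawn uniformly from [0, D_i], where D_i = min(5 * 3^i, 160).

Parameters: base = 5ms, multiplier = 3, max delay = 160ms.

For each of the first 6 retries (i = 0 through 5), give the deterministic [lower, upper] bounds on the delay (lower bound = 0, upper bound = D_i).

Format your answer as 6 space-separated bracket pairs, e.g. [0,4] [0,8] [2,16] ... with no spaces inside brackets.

Answer: [0,5] [0,15] [0,45] [0,135] [0,160] [0,160]

Derivation:
Computing bounds per retry:
  i=0: D_i=min(5*3^0,160)=5, bounds=[0,5]
  i=1: D_i=min(5*3^1,160)=15, bounds=[0,15]
  i=2: D_i=min(5*3^2,160)=45, bounds=[0,45]
  i=3: D_i=min(5*3^3,160)=135, bounds=[0,135]
  i=4: D_i=min(5*3^4,160)=160, bounds=[0,160]
  i=5: D_i=min(5*3^5,160)=160, bounds=[0,160]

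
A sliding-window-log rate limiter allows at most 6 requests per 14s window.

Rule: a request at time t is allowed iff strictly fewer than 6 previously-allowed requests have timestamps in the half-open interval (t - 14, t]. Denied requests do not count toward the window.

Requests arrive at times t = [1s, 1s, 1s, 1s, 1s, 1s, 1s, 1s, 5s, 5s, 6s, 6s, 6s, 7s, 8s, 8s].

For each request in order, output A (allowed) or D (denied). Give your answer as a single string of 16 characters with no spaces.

Tracking allowed requests in the window:
  req#1 t=1s: ALLOW
  req#2 t=1s: ALLOW
  req#3 t=1s: ALLOW
  req#4 t=1s: ALLOW
  req#5 t=1s: ALLOW
  req#6 t=1s: ALLOW
  req#7 t=1s: DENY
  req#8 t=1s: DENY
  req#9 t=5s: DENY
  req#10 t=5s: DENY
  req#11 t=6s: DENY
  req#12 t=6s: DENY
  req#13 t=6s: DENY
  req#14 t=7s: DENY
  req#15 t=8s: DENY
  req#16 t=8s: DENY

Answer: AAAAAADDDDDDDDDD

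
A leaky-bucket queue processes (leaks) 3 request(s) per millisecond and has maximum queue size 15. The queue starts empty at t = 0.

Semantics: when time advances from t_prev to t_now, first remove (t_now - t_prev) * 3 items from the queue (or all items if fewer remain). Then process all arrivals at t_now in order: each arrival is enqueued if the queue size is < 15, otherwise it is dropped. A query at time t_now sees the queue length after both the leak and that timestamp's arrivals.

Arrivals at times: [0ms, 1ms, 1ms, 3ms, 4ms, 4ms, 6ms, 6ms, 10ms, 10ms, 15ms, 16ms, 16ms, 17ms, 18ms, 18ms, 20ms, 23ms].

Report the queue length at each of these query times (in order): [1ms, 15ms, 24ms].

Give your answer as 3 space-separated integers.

Queue lengths at query times:
  query t=1ms: backlog = 2
  query t=15ms: backlog = 1
  query t=24ms: backlog = 0

Answer: 2 1 0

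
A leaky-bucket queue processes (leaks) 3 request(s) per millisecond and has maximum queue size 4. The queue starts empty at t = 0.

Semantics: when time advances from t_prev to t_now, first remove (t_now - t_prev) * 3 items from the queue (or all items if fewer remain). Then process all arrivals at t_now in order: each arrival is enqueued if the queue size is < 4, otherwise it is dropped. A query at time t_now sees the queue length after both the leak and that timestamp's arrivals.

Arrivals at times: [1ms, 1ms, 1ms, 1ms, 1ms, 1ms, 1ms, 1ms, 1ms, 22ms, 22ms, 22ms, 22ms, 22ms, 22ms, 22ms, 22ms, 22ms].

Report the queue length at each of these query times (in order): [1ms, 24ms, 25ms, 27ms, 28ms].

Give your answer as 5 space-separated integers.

Queue lengths at query times:
  query t=1ms: backlog = 4
  query t=24ms: backlog = 0
  query t=25ms: backlog = 0
  query t=27ms: backlog = 0
  query t=28ms: backlog = 0

Answer: 4 0 0 0 0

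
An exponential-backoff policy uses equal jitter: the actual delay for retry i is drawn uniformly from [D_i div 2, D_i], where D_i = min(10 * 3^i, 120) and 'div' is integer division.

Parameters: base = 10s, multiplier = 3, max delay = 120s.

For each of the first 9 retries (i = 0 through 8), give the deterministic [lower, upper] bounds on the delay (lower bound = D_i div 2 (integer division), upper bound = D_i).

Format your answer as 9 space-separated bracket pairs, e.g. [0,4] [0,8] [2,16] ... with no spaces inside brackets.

Answer: [5,10] [15,30] [45,90] [60,120] [60,120] [60,120] [60,120] [60,120] [60,120]

Derivation:
Computing bounds per retry:
  i=0: D_i=min(10*3^0,120)=10, bounds=[5,10]
  i=1: D_i=min(10*3^1,120)=30, bounds=[15,30]
  i=2: D_i=min(10*3^2,120)=90, bounds=[45,90]
  i=3: D_i=min(10*3^3,120)=120, bounds=[60,120]
  i=4: D_i=min(10*3^4,120)=120, bounds=[60,120]
  i=5: D_i=min(10*3^5,120)=120, bounds=[60,120]
  i=6: D_i=min(10*3^6,120)=120, bounds=[60,120]
  i=7: D_i=min(10*3^7,120)=120, bounds=[60,120]
  i=8: D_i=min(10*3^8,120)=120, bounds=[60,120]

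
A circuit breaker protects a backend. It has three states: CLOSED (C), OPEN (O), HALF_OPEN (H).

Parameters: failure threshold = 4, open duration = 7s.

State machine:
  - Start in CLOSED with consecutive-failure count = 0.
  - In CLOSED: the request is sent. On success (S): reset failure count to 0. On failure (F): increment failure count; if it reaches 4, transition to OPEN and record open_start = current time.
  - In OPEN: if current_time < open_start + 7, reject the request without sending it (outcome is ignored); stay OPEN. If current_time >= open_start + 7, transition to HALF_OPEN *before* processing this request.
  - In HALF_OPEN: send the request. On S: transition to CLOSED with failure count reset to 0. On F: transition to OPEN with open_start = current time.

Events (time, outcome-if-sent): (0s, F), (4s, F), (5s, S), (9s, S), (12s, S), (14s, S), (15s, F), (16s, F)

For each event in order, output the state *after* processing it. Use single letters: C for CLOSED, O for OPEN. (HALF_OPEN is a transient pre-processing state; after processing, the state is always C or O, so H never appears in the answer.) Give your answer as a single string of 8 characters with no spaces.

State after each event:
  event#1 t=0s outcome=F: state=CLOSED
  event#2 t=4s outcome=F: state=CLOSED
  event#3 t=5s outcome=S: state=CLOSED
  event#4 t=9s outcome=S: state=CLOSED
  event#5 t=12s outcome=S: state=CLOSED
  event#6 t=14s outcome=S: state=CLOSED
  event#7 t=15s outcome=F: state=CLOSED
  event#8 t=16s outcome=F: state=CLOSED

Answer: CCCCCCCC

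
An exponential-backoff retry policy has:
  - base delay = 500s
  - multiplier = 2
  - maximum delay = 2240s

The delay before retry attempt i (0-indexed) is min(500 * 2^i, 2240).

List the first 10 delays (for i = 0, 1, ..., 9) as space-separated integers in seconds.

Answer: 500 1000 2000 2240 2240 2240 2240 2240 2240 2240

Derivation:
Computing each delay:
  i=0: min(500*2^0, 2240) = 500
  i=1: min(500*2^1, 2240) = 1000
  i=2: min(500*2^2, 2240) = 2000
  i=3: min(500*2^3, 2240) = 2240
  i=4: min(500*2^4, 2240) = 2240
  i=5: min(500*2^5, 2240) = 2240
  i=6: min(500*2^6, 2240) = 2240
  i=7: min(500*2^7, 2240) = 2240
  i=8: min(500*2^8, 2240) = 2240
  i=9: min(500*2^9, 2240) = 2240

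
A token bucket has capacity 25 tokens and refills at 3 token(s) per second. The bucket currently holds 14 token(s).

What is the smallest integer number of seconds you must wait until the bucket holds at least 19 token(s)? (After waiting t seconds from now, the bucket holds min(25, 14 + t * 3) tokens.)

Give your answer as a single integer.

Answer: 2

Derivation:
Need 14 + t * 3 >= 19, so t >= 5/3.
Smallest integer t = ceil(5/3) = 2.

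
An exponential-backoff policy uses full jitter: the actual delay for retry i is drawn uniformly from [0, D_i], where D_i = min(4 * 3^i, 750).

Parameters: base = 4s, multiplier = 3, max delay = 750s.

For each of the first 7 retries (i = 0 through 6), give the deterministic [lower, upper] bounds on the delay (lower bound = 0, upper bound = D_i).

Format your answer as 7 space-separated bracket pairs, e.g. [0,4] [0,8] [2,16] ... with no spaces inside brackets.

Answer: [0,4] [0,12] [0,36] [0,108] [0,324] [0,750] [0,750]

Derivation:
Computing bounds per retry:
  i=0: D_i=min(4*3^0,750)=4, bounds=[0,4]
  i=1: D_i=min(4*3^1,750)=12, bounds=[0,12]
  i=2: D_i=min(4*3^2,750)=36, bounds=[0,36]
  i=3: D_i=min(4*3^3,750)=108, bounds=[0,108]
  i=4: D_i=min(4*3^4,750)=324, bounds=[0,324]
  i=5: D_i=min(4*3^5,750)=750, bounds=[0,750]
  i=6: D_i=min(4*3^6,750)=750, bounds=[0,750]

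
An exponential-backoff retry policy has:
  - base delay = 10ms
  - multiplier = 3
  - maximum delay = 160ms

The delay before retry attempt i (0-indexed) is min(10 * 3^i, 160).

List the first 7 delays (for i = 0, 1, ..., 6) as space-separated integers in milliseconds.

Computing each delay:
  i=0: min(10*3^0, 160) = 10
  i=1: min(10*3^1, 160) = 30
  i=2: min(10*3^2, 160) = 90
  i=3: min(10*3^3, 160) = 160
  i=4: min(10*3^4, 160) = 160
  i=5: min(10*3^5, 160) = 160
  i=6: min(10*3^6, 160) = 160

Answer: 10 30 90 160 160 160 160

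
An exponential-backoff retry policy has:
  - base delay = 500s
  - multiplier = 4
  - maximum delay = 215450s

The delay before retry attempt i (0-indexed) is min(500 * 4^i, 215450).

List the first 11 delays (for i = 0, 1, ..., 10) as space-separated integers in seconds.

Answer: 500 2000 8000 32000 128000 215450 215450 215450 215450 215450 215450

Derivation:
Computing each delay:
  i=0: min(500*4^0, 215450) = 500
  i=1: min(500*4^1, 215450) = 2000
  i=2: min(500*4^2, 215450) = 8000
  i=3: min(500*4^3, 215450) = 32000
  i=4: min(500*4^4, 215450) = 128000
  i=5: min(500*4^5, 215450) = 215450
  i=6: min(500*4^6, 215450) = 215450
  i=7: min(500*4^7, 215450) = 215450
  i=8: min(500*4^8, 215450) = 215450
  i=9: min(500*4^9, 215450) = 215450
  i=10: min(500*4^10, 215450) = 215450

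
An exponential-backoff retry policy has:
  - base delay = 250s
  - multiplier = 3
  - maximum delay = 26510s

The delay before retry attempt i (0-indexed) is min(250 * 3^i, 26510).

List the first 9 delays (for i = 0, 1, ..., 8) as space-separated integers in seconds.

Computing each delay:
  i=0: min(250*3^0, 26510) = 250
  i=1: min(250*3^1, 26510) = 750
  i=2: min(250*3^2, 26510) = 2250
  i=3: min(250*3^3, 26510) = 6750
  i=4: min(250*3^4, 26510) = 20250
  i=5: min(250*3^5, 26510) = 26510
  i=6: min(250*3^6, 26510) = 26510
  i=7: min(250*3^7, 26510) = 26510
  i=8: min(250*3^8, 26510) = 26510

Answer: 250 750 2250 6750 20250 26510 26510 26510 26510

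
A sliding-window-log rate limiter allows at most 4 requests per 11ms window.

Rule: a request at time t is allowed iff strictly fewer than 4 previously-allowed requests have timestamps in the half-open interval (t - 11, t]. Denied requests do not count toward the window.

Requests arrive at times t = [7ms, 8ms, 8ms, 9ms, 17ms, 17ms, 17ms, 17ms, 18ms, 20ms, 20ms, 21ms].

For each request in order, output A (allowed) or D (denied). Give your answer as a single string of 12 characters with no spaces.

Tracking allowed requests in the window:
  req#1 t=7ms: ALLOW
  req#2 t=8ms: ALLOW
  req#3 t=8ms: ALLOW
  req#4 t=9ms: ALLOW
  req#5 t=17ms: DENY
  req#6 t=17ms: DENY
  req#7 t=17ms: DENY
  req#8 t=17ms: DENY
  req#9 t=18ms: ALLOW
  req#10 t=20ms: ALLOW
  req#11 t=20ms: ALLOW
  req#12 t=21ms: ALLOW

Answer: AAAADDDDAAAA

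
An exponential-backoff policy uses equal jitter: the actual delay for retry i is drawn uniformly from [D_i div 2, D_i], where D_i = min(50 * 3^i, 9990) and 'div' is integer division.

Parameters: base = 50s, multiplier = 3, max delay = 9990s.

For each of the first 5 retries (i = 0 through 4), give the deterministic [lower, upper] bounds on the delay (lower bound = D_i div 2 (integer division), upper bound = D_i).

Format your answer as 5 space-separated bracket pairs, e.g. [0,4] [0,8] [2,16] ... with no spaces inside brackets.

Computing bounds per retry:
  i=0: D_i=min(50*3^0,9990)=50, bounds=[25,50]
  i=1: D_i=min(50*3^1,9990)=150, bounds=[75,150]
  i=2: D_i=min(50*3^2,9990)=450, bounds=[225,450]
  i=3: D_i=min(50*3^3,9990)=1350, bounds=[675,1350]
  i=4: D_i=min(50*3^4,9990)=4050, bounds=[2025,4050]

Answer: [25,50] [75,150] [225,450] [675,1350] [2025,4050]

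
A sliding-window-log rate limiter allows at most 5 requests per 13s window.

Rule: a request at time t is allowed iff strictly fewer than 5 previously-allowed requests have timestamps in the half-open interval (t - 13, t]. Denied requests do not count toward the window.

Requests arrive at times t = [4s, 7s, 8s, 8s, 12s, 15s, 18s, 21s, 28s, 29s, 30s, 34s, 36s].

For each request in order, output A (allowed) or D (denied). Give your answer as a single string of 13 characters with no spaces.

Tracking allowed requests in the window:
  req#1 t=4s: ALLOW
  req#2 t=7s: ALLOW
  req#3 t=8s: ALLOW
  req#4 t=8s: ALLOW
  req#5 t=12s: ALLOW
  req#6 t=15s: DENY
  req#7 t=18s: ALLOW
  req#8 t=21s: ALLOW
  req#9 t=28s: ALLOW
  req#10 t=29s: ALLOW
  req#11 t=30s: ALLOW
  req#12 t=34s: ALLOW
  req#13 t=36s: ALLOW

Answer: AAAAADAAAAAAA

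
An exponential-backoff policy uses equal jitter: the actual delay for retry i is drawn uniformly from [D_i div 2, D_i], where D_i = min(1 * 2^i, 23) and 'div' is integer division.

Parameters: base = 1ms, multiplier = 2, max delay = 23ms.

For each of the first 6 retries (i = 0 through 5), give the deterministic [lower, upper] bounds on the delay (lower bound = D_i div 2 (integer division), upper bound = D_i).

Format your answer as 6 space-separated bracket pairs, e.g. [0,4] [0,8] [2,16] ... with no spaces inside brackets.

Computing bounds per retry:
  i=0: D_i=min(1*2^0,23)=1, bounds=[0,1]
  i=1: D_i=min(1*2^1,23)=2, bounds=[1,2]
  i=2: D_i=min(1*2^2,23)=4, bounds=[2,4]
  i=3: D_i=min(1*2^3,23)=8, bounds=[4,8]
  i=4: D_i=min(1*2^4,23)=16, bounds=[8,16]
  i=5: D_i=min(1*2^5,23)=23, bounds=[11,23]

Answer: [0,1] [1,2] [2,4] [4,8] [8,16] [11,23]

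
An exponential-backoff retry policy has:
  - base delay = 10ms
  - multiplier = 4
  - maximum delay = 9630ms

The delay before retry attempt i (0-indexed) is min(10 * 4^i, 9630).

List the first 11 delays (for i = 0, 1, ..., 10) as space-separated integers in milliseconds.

Computing each delay:
  i=0: min(10*4^0, 9630) = 10
  i=1: min(10*4^1, 9630) = 40
  i=2: min(10*4^2, 9630) = 160
  i=3: min(10*4^3, 9630) = 640
  i=4: min(10*4^4, 9630) = 2560
  i=5: min(10*4^5, 9630) = 9630
  i=6: min(10*4^6, 9630) = 9630
  i=7: min(10*4^7, 9630) = 9630
  i=8: min(10*4^8, 9630) = 9630
  i=9: min(10*4^9, 9630) = 9630
  i=10: min(10*4^10, 9630) = 9630

Answer: 10 40 160 640 2560 9630 9630 9630 9630 9630 9630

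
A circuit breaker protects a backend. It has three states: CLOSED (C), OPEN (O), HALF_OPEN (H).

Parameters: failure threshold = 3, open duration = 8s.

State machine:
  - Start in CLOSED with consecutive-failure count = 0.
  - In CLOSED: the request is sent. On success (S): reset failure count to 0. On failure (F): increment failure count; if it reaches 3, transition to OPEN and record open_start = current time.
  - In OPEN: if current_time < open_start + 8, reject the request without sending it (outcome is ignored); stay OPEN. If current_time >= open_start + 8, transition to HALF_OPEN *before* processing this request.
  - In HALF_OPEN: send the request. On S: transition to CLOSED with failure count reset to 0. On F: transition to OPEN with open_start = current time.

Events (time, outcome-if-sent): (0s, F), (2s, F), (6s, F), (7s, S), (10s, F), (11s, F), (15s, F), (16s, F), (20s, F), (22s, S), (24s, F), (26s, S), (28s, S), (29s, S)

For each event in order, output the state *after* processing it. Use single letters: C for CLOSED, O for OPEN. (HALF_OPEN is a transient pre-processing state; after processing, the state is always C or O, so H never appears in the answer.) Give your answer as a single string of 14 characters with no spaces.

State after each event:
  event#1 t=0s outcome=F: state=CLOSED
  event#2 t=2s outcome=F: state=CLOSED
  event#3 t=6s outcome=F: state=OPEN
  event#4 t=7s outcome=S: state=OPEN
  event#5 t=10s outcome=F: state=OPEN
  event#6 t=11s outcome=F: state=OPEN
  event#7 t=15s outcome=F: state=OPEN
  event#8 t=16s outcome=F: state=OPEN
  event#9 t=20s outcome=F: state=OPEN
  event#10 t=22s outcome=S: state=OPEN
  event#11 t=24s outcome=F: state=OPEN
  event#12 t=26s outcome=S: state=OPEN
  event#13 t=28s outcome=S: state=OPEN
  event#14 t=29s outcome=S: state=OPEN

Answer: CCOOOOOOOOOOOO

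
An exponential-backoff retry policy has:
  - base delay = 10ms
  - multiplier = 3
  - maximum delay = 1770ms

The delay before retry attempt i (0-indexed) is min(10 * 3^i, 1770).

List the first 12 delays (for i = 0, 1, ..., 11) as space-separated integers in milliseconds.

Computing each delay:
  i=0: min(10*3^0, 1770) = 10
  i=1: min(10*3^1, 1770) = 30
  i=2: min(10*3^2, 1770) = 90
  i=3: min(10*3^3, 1770) = 270
  i=4: min(10*3^4, 1770) = 810
  i=5: min(10*3^5, 1770) = 1770
  i=6: min(10*3^6, 1770) = 1770
  i=7: min(10*3^7, 1770) = 1770
  i=8: min(10*3^8, 1770) = 1770
  i=9: min(10*3^9, 1770) = 1770
  i=10: min(10*3^10, 1770) = 1770
  i=11: min(10*3^11, 1770) = 1770

Answer: 10 30 90 270 810 1770 1770 1770 1770 1770 1770 1770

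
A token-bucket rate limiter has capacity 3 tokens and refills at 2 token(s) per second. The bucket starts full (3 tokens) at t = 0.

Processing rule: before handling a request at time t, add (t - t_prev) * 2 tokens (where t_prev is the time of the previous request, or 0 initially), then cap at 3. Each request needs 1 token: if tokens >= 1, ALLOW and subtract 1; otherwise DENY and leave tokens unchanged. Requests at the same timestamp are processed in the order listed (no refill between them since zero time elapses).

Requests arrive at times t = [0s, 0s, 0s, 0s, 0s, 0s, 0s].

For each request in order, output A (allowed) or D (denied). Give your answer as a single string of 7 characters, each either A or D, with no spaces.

Answer: AAADDDD

Derivation:
Simulating step by step:
  req#1 t=0s: ALLOW
  req#2 t=0s: ALLOW
  req#3 t=0s: ALLOW
  req#4 t=0s: DENY
  req#5 t=0s: DENY
  req#6 t=0s: DENY
  req#7 t=0s: DENY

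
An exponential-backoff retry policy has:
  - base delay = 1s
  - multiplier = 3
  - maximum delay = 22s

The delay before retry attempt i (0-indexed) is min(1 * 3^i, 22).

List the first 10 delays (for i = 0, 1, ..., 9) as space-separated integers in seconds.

Computing each delay:
  i=0: min(1*3^0, 22) = 1
  i=1: min(1*3^1, 22) = 3
  i=2: min(1*3^2, 22) = 9
  i=3: min(1*3^3, 22) = 22
  i=4: min(1*3^4, 22) = 22
  i=5: min(1*3^5, 22) = 22
  i=6: min(1*3^6, 22) = 22
  i=7: min(1*3^7, 22) = 22
  i=8: min(1*3^8, 22) = 22
  i=9: min(1*3^9, 22) = 22

Answer: 1 3 9 22 22 22 22 22 22 22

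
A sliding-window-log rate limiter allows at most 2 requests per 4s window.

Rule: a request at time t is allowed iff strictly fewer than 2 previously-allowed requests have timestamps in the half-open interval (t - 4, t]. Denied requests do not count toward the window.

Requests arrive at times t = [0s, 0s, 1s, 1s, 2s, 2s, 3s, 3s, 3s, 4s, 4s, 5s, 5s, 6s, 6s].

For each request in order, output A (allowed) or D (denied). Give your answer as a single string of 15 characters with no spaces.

Answer: AADDDDDDDAADDDD

Derivation:
Tracking allowed requests in the window:
  req#1 t=0s: ALLOW
  req#2 t=0s: ALLOW
  req#3 t=1s: DENY
  req#4 t=1s: DENY
  req#5 t=2s: DENY
  req#6 t=2s: DENY
  req#7 t=3s: DENY
  req#8 t=3s: DENY
  req#9 t=3s: DENY
  req#10 t=4s: ALLOW
  req#11 t=4s: ALLOW
  req#12 t=5s: DENY
  req#13 t=5s: DENY
  req#14 t=6s: DENY
  req#15 t=6s: DENY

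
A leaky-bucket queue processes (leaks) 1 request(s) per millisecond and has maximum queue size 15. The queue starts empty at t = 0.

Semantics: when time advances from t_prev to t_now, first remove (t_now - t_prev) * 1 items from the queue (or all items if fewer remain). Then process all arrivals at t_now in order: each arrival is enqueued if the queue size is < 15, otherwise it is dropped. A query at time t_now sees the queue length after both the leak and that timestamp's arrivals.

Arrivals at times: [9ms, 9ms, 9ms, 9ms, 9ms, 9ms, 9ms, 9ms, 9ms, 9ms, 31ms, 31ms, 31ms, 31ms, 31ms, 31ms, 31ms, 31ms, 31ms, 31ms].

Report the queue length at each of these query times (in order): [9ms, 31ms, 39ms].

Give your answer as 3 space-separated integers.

Queue lengths at query times:
  query t=9ms: backlog = 10
  query t=31ms: backlog = 10
  query t=39ms: backlog = 2

Answer: 10 10 2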